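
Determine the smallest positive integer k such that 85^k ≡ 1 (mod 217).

10

The order of 85 must divide φ(217) = φ(7·31) = (7−1)·(31−1) = 6·30 = 180 = 2^2 · 3^2 · 5.
Divisors of 180: 1, 2, 3, 4, 5, 6, 9, 10, 12, 15, 18, 20, 30, 36, 45, 60, 90, 180.
Check 85^d mod 217 for each divisor in increasing order:
85^1 ≡ 85
85^2 ≡ 64
85^3 ≡ 15
85^4 ≡ 190
85^5 ≡ 92
85^6 ≡ 8
85^9 ≡ 120
85^10 ≡ 1
Therefore the multiplicative order of 85 modulo 217 is 10.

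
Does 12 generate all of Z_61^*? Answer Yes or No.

φ(61) = 61 − 1 = 60 = 2^2 · 3 · 5.
An element g generates (Z/61Z)^× iff g^(60/q) ≢ 1 (mod 61) for each prime q ∈ {2, 3, 5}.
12^30 ≡ 1 (mod 61)  [q = 2: ≡ 1 ✗]
12^20 ≡ 13 (mod 61)  [q = 3: ≢ 1 ✓]
12^12 ≡ 58 (mod 61)  [q = 5: ≢ 1 ✓]
Since 12^30 ≡ 1, the order of 12 divides 30 < 60, so 12 is not a primitive root.

No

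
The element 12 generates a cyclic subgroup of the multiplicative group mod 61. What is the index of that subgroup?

ord(12) | φ(61) = 61 − 1 = 60 = 2^2 · 3 · 5.
Divisors of 60: 1, 2, 3, 4, 5, 6, 10, 12, 15, 20, 30, 60.
Compute 12^d (mod 61) for the divisors d until we hit 1:
12^1 ≡ 12 (mod 61)
12^2 ≡ 22 (mod 61)
12^3 ≡ 20 (mod 61)
12^4 ≡ 57 (mod 61)
12^5 ≡ 13 (mod 61)
12^6 ≡ 34 (mod 61)
12^10 ≡ 47 (mod 61)
12^12 ≡ 58 (mod 61)
12^15 ≡ 1 (mod 61) ✓
So ord_61(12) = 15, hence |⟨12⟩| = 15.
[(Z/61Z)^× : ⟨12⟩] = 60/15 = 4.

4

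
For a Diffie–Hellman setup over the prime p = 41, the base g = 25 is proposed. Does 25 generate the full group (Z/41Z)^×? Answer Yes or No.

φ(41) = 41 − 1 = 40 = 2^3 · 5.
An element g generates (Z/41Z)^× iff g^(40/q) ≢ 1 (mod 41) for each prime q ∈ {2, 5}.
25^20 ≡ 1 (mod 41)  [q = 2: ≡ 1 ✗]
25^8 ≡ 37 (mod 41)  [q = 5: ≢ 1 ✓]
The check at q = 2 fails, so 25 generates a proper subgroup.

No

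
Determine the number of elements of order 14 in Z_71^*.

6

φ(71) = 71 − 1 = 70 = 2 · 5 · 7.
(Z/71Z)^× is cyclic (|G| = 70); a cyclic group of order m has exactly φ(d) elements of each order d | m, and none otherwise.
14 = 2 · 7 divides 70, and φ(14) = 6.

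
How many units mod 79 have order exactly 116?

φ(79) = 79 − 1 = 78 = 2 · 3 · 13.
Since (Z/79Z)^× is cyclic of order 78, the number of elements of order d is φ(d) when d | 78 and 0 otherwise.
Since 116 ∤ 78, the count is 0.

0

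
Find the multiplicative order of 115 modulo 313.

52

Since 115 ∈ (Z/313Z)^×, its order divides φ(313) = 313 − 1 = 312 = 2^3 · 3 · 13.
Divisors of 312: 1, 2, 3, 4, 6, 8, 12, 13, 24, 26, 39, 52, 78, 104, 156, 312.
Compute 115^d (mod 313) for the divisors d until we hit 1:
115^1 ≡ 115
115^2 ≡ 79
115^3 ≡ 8
115^4 ≡ 294
115^6 ≡ 64
115^8 ≡ 48
115^12 ≡ 27
115^13 ≡ 288
115^24 ≡ 103
115^26 ≡ 312
115^39 ≡ 25
115^52 ≡ 1
Therefore the multiplicative order of 115 modulo 313 is 52.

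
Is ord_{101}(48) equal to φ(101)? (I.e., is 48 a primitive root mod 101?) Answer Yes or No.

Yes

φ(101) = 101 − 1 = 100 = 2^2 · 5^2.
It suffices to check that the order of 48 is not a proper divisor of 100: compute 48^(100/q) for q ∈ {2, 5}.
48^50 ≡ 100 (mod 101)  [q = 2: ≢ 1 ✓]
48^20 ≡ 87 (mod 101)  [q = 5: ≢ 1 ✓]
Every test exponent gives a nontrivial residue, hence 48 generates the full group.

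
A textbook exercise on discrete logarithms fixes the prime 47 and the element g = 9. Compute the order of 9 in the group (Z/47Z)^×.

ord(9) | φ(47) = 47 − 1 = 46 = 2 · 23.
Divisors of 46: 1, 2, 23, 46.
Check 9^d mod 47 for each divisor in increasing order:
9^1 ≡ 9
9^2 ≡ 34
9^23 ≡ 1
So ord_47(9) = 23.

23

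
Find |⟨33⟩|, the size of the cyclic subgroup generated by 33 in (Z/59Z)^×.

Since 33 ∈ (Z/59Z)^×, its order divides φ(59) = 59 − 1 = 58 = 2 · 29.
Divisors of 58: 1, 2, 29, 58.
Check 33^d mod 59 for each divisor in increasing order:
33^1 ≡ 33
33^2 ≡ 27
33^29 ≡ 58
33^58 ≡ 1
So ord_59(33) = 58.

58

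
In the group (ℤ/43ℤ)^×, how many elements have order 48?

φ(43) = 43 − 1 = 42 = 2 · 3 · 7.
In a cyclic group of order 42, there are φ(d) elements of order d for each divisor d of 42, and zero for non-divisors.
Here 42 is not a multiple of 48, so there are no elements of order 48.

0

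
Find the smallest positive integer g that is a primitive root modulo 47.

φ(47) = 47 − 1 = 46 = 2 · 23.
g is a primitive root iff g^(46/q) ≢ 1 (mod 47) for each prime q ∈ {2, 23}.
g = 2: 2^23 ≡ 1 — hits 1, so not a primitive root.
g = 3: 3^23 ≡ 1 — hits 1, so not a primitive root.
g = 4: 4^23 ≡ 1 — hits 1, so not a primitive root.
g = 5: 5^23 ≡ 46; 5^2 ≡ 25 — none is 1, so 5 is a primitive root.
Hence the least primitive root of 47 is 5.

5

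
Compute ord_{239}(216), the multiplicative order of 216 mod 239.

17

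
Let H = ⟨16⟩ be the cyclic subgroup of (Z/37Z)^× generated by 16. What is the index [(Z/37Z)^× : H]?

Since 16 ∈ (Z/37Z)^×, its order divides φ(37) = 37 − 1 = 36 = 2^2 · 3^2.
Divisors of 36: 1, 2, 3, 4, 6, 9, 12, 18, 36.
Test each divisor d:
16^1 ≡ 16 (mod 37)
16^2 ≡ 34 (mod 37)
16^3 ≡ 26 (mod 37)
16^4 ≡ 9 (mod 37)
16^6 ≡ 10 (mod 37)
16^9 ≡ 1 (mod 37) ✓
Thus |⟨16⟩| = ord(16) = 9.
Index = |(Z/37Z)^×| / |⟨16⟩| = 36 / 9 = 4.

4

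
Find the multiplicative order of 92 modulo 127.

The order of 92 must divide φ(127) = 127 − 1 = 126 = 2 · 3^2 · 7.
Divisors of 126: 1, 2, 3, 6, 7, 9, 14, 18, 21, 42, 63, 126.
Check 92^d mod 127 for each divisor in increasing order:
92^1 ≡ 92
92^2 ≡ 82
92^3 ≡ 51
92^6 ≡ 61
92^7 ≡ 24
92^9 ≡ 63
92^14 ≡ 68
92^18 ≡ 32
92^21 ≡ 108
92^42 ≡ 107
92^63 ≡ 126
92^126 ≡ 1
Therefore the multiplicative order of 92 modulo 127 is 126.

126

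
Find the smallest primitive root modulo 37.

2

φ(37) = 37 − 1 = 36 = 2^2 · 3^2.
g is a primitive root iff g^(36/q) ≢ 1 (mod 37) for each prime q ∈ {2, 3}.
g = 2: 2^18 ≡ 36; 2^12 ≡ 26 — none is 1, so 2 is a primitive root.
So 2 is the smallest generator of (Z/37Z)^×.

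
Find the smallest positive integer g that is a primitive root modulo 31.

3

φ(31) = 31 − 1 = 30 = 2 · 3 · 5.
Test candidates g = 2, 3, … against the prime factors q ∈ {2, 3, 5} of φ(31): g is a generator iff g^(30/q) ≢ 1 for every such q.
g = 2: 2^15 ≡ 1 — hits 1, so not a primitive root.
g = 3: 3^15 ≡ 30; 3^10 ≡ 25; 3^6 ≡ 16 — none is 1, so 3 is a primitive root.
The smallest primitive root modulo 31 is 3.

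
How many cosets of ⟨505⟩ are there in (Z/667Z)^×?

154

Since 505 ∈ (Z/667Z)^×, its order divides φ(667) = φ(23·29) = (23−1)·(29−1) = 22·28 = 616 = 2^3 · 7 · 11.
Divisors of 616: 1, 2, 4, 7, 8, 11, 14, 22, 28, 44, 56, 77, 88, 154, 308, 616.
Compute 505^d (mod 667) for the divisors d until we hit 1:
505^1 ≡ 505 (mod 667)
505^2 ≡ 231 (mod 667)
505^4 ≡ 1 (mod 667) ✓
Thus |⟨505⟩| = ord(505) = 4.
[(Z/667Z)^× : ⟨505⟩] = 616/4 = 154.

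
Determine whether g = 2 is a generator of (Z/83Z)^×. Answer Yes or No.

Yes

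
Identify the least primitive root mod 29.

φ(29) = 29 − 1 = 28 = 2^2 · 7.
Test candidates g = 2, 3, … against the prime factors q ∈ {2, 7} of φ(29): g is a generator iff g^(28/q) ≢ 1 for every such q.
g = 2: 2^14 ≡ 28; 2^4 ≡ 16 — none is 1, so 2 is a primitive root.
So 2 is the smallest generator of (Z/29Z)^×.

2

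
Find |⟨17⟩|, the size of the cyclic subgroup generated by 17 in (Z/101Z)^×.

10

ord(17) | φ(101) = 101 − 1 = 100 = 2^2 · 5^2.
Divisors of 100: 1, 2, 4, 5, 10, 20, 25, 50, 100.
Evaluate successive powers at the divisors of 100:
17^1 ≡ 17 (mod 101)
17^2 ≡ 87 (mod 101)
17^4 ≡ 95 (mod 101)
17^5 ≡ 100 (mod 101)
17^10 ≡ 1 (mod 101) ✓
The smallest such exponent is 10, so the order of 17 is 10.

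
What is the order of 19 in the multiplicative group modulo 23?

22

By Lagrange's theorem, ord_23(19) divides φ(23) = 23 − 1 = 22 = 2 · 11.
Divisors of 22: 1, 2, 11, 22.
Test each divisor d:
19^1 ≡ 19 (mod 23)
19^2 ≡ 16 (mod 23)
19^11 ≡ 22 (mod 23)
19^22 ≡ 1 (mod 23) ✓
The smallest such exponent is 22, so the order of 19 is 22.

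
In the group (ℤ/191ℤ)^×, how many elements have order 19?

18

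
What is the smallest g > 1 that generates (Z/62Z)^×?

3

φ(62) = φ(2)·φ(31) = 1·30 = 30 = 2 · 3 · 5.
Test candidates g = 2, 3, … against the prime factors q ∈ {2, 3, 5} of φ(62): g is a generator iff g^(30/q) ≢ 1 for every such q.
g = 2: gcd(2, 62) = 2 > 1, not a unit — skip.
g = 3: 3^15 ≡ 61; 3^10 ≡ 25; 3^6 ≡ 47 — none is 1, so 3 is a primitive root.
The smallest primitive root modulo 62 is 3.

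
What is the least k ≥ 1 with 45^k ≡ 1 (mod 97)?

By Lagrange's theorem, ord_97(45) divides φ(97) = 97 − 1 = 96 = 2^5 · 3.
Divisors of 96: 1, 2, 3, 4, 6, 8, 12, 16, 24, 32, 48, 96.
Compute 45^d (mod 97) for the divisors d until we hit 1:
45^1 ≡ 45 (mod 97)
45^2 ≡ 85 (mod 97)
45^3 ≡ 42 (mod 97)
45^4 ≡ 47 (mod 97)
45^6 ≡ 18 (mod 97)
45^8 ≡ 75 (mod 97)
45^12 ≡ 33 (mod 97)
45^16 ≡ 96 (mod 97)
45^24 ≡ 22 (mod 97)
45^32 ≡ 1 (mod 97) ✓
Hence ord(45) = 32.

32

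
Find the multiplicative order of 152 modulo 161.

66

Since 152 ∈ (Z/161Z)^×, its order divides φ(161) = φ(7·23) = (7−1)·(23−1) = 6·22 = 132 = 2^2 · 3 · 11.
Divisors of 132: 1, 2, 3, 4, 6, 11, 12, 22, 33, 44, 66, 132.
Test each divisor d:
152^1 ≡ 152
152^2 ≡ 81
152^3 ≡ 76
152^4 ≡ 121
152^6 ≡ 141
152^11 ≡ 45
152^12 ≡ 78
152^22 ≡ 93
152^33 ≡ 160
152^44 ≡ 116
152^66 ≡ 1
Hence ord(152) = 66.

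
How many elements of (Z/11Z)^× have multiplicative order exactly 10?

4

φ(11) = 11 − 1 = 10 = 2 · 5.
In a cyclic group of order 10, there are φ(d) elements of order d for each divisor d of 10, and zero for non-divisors.
10 = 2 · 5 divides 10, and φ(10) = 4.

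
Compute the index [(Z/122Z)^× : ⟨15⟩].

The order of 15 must divide φ(122) = φ(2)·φ(61) = 1·60 = 60 = 2^2 · 3 · 5.
Divisors of 60: 1, 2, 3, 4, 5, 6, 10, 12, 15, 20, 30, 60.
Test each divisor d:
15^1 ≡ 15 (mod 122)
15^2 ≡ 103 (mod 122)
15^3 ≡ 81 (mod 122)
15^4 ≡ 117 (mod 122)
15^5 ≡ 47 (mod 122)
15^6 ≡ 95 (mod 122)
15^10 ≡ 13 (mod 122)
15^12 ≡ 119 (mod 122)
15^15 ≡ 1 (mod 122) ✓
Thus |⟨15⟩| = ord(15) = 15.
[(Z/122Z)^× : ⟨15⟩] = 60/15 = 4.

4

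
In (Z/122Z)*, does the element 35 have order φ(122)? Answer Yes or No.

Yes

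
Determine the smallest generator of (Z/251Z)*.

6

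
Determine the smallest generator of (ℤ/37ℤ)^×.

2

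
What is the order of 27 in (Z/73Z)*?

4

Since 27 ∈ (Z/73Z)^×, its order divides φ(73) = 73 − 1 = 72 = 2^3 · 3^2.
Divisors of 72: 1, 2, 3, 4, 6, 8, 9, 12, 18, 24, 36, 72.
Test each divisor d:
27^1 ≡ 27 (mod 73)
27^2 ≡ 72 (mod 73)
27^3 ≡ 46 (mod 73)
27^4 ≡ 1 (mod 73) ✓
The smallest such exponent is 4, so the order of 27 is 4.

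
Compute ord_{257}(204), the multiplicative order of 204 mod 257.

The order of 204 must divide φ(257) = 257 − 1 = 256 = 2^8.
Divisors of 256: 1, 2, 4, 8, 16, 32, 64, 128, 256.
Check 204^d mod 257 for each divisor in increasing order:
204^1 ≡ 204
204^2 ≡ 239
204^4 ≡ 67
204^8 ≡ 120
204^16 ≡ 8
204^32 ≡ 64
204^64 ≡ 241
204^128 ≡ 256
204^256 ≡ 1
So ord_257(204) = 256.

256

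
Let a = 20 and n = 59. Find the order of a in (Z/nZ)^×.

29

The order of 20 must divide φ(59) = 59 − 1 = 58 = 2 · 29.
Divisors of 58: 1, 2, 29, 58.
Compute 20^d (mod 59) for the divisors d until we hit 1:
20^1 ≡ 20 (mod 59)
20^2 ≡ 46 (mod 59)
20^29 ≡ 1 (mod 59) ✓
Hence ord(20) = 29.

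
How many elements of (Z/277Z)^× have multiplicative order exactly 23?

φ(277) = 277 − 1 = 276 = 2^2 · 3 · 23.
Since (Z/277Z)^× is cyclic of order 276, the number of elements of order d is φ(d) when d | 276 and 0 otherwise.
23 | 276, and φ(23) = 23 − 1 = 22.

22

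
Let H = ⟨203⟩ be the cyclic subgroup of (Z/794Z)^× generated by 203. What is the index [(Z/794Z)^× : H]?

11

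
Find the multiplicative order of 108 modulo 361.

By Lagrange's theorem, ord_361(108) divides φ(361) = φ(19^2) = 19·(19−1) = 342 = 2 · 3^2 · 19.
Divisors of 342: 1, 2, 3, 6, 9, 18, 19, 38, 57, 114, 171, 342.
Compute 108^d (mod 361) for the divisors d until we hit 1:
108^1 ≡ 108 (mod 361)
108^2 ≡ 112 (mod 361)
108^3 ≡ 183 (mod 361)
108^6 ≡ 277 (mod 361)
108^9 ≡ 151 (mod 361)
108^18 ≡ 58 (mod 361)
108^19 ≡ 127 (mod 361)
108^38 ≡ 245 (mod 361)
108^57 ≡ 69 (mod 361)
108^114 ≡ 68 (mod 361)
108^171 ≡ 360 (mod 361)
108^342 ≡ 1 (mod 361) ✓
Hence ord(108) = 342.

342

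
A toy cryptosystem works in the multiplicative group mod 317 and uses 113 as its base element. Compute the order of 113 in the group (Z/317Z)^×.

79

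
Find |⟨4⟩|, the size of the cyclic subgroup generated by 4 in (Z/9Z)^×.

By Lagrange's theorem, ord_9(4) divides φ(9) = φ(3^2) = 3·(3−1) = 6 = 2 · 3.
Divisors of 6: 1, 2, 3, 6.
Compute 4^d (mod 9) for the divisors d until we hit 1:
4^1 ≡ 4 (mod 9)
4^2 ≡ 7 (mod 9)
4^3 ≡ 1 (mod 9) ✓
Therefore the multiplicative order of 4 modulo 9 is 3.

3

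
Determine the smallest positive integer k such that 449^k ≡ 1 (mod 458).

114

Since 449 ∈ (Z/458Z)^×, its order divides φ(458) = φ(2)·φ(229) = 1·228 = 228 = 2^2 · 3 · 19.
Divisors of 228: 1, 2, 3, 4, 6, 12, 19, 38, 57, 76, 114, 228.
Compute 449^d (mod 458) for the divisors d until we hit 1:
449^1 ≡ 449
449^2 ≡ 81
449^3 ≡ 187
449^4 ≡ 149
449^6 ≡ 161
449^12 ≡ 273
449^19 ≡ 135
449^38 ≡ 363
449^57 ≡ 457
449^76 ≡ 323
449^114 ≡ 1
The smallest such exponent is 114, so the order of 449 is 114.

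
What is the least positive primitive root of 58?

3

φ(58) = φ(2)·φ(29) = 1·28 = 28 = 2^2 · 7.
Test candidates g = 2, 3, … against the prime factors q ∈ {2, 7} of φ(58): g is a generator iff g^(28/q) ≢ 1 for every such q.
g = 2: gcd(2, 58) = 2 > 1, not a unit — skip.
g = 3: 3^14 ≡ 57; 3^4 ≡ 23 — none is 1, so 3 is a primitive root.
So 3 is the smallest generator of (Z/58Z)^×.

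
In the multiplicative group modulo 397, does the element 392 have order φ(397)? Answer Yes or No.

Yes

φ(397) = 397 − 1 = 396 = 2^2 · 3^2 · 11.
An element g generates (Z/397Z)^× iff g^(396/q) ≢ 1 (mod 397) for each prime q ∈ {2, 3, 11}.
392^198 ≡ 396 (mod 397)  [q = 2: ≢ 1 ✓]
392^132 ≡ 362 (mod 397)  [q = 3: ≢ 1 ✓]
392^36 ≡ 290 (mod 397)  [q = 11: ≢ 1 ✓]
None equal 1, so ord_397(392) = 396: 392 is a primitive root.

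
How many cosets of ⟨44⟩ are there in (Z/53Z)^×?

4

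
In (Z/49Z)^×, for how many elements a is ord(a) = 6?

2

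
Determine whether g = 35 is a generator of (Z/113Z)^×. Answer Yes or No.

No

φ(113) = 113 − 1 = 112 = 2^4 · 7.
35 is a primitive root mod 113 iff 35^(φ(113)/q) ≢ 1 for every prime q | φ(113), i.e. q ∈ {2, 7}.
35^56 ≡ 112 (mod 113)  [q = 2: ≢ 1 ✓]
35^16 ≡ 1 (mod 113)  [q = 7: ≡ 1 ✗]
Since 35^16 ≡ 1, the order of 35 divides 16 < 112, so 35 is not a primitive root.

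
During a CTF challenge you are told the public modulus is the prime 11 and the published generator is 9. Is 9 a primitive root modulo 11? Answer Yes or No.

φ(11) = 11 − 1 = 10 = 2 · 5.
9 is a primitive root mod 11 iff 9^(φ(11)/q) ≢ 1 for every prime q | φ(11), i.e. q ∈ {2, 5}.
9^5 ≡ 1 (mod 11)  [q = 2: ≡ 1 ✗]
9^2 ≡ 4 (mod 11)  [q = 5: ≢ 1 ✓]
Since 9^5 ≡ 1, the order of 9 divides 5 < 10, so 9 is not a primitive root.

No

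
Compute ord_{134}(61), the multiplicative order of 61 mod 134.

66

Since 61 ∈ (Z/134Z)^×, its order divides φ(134) = φ(2)·φ(67) = 1·66 = 66 = 2 · 3 · 11.
Divisors of 66: 1, 2, 3, 6, 11, 22, 33, 66.
Check 61^d mod 134 for each divisor in increasing order:
61^1 ≡ 61 (mod 134)
61^2 ≡ 103 (mod 134)
61^3 ≡ 119 (mod 134)
61^6 ≡ 91 (mod 134)
61^11 ≡ 105 (mod 134)
61^22 ≡ 37 (mod 134)
61^33 ≡ 133 (mod 134)
61^66 ≡ 1 (mod 134) ✓
Hence ord(61) = 66.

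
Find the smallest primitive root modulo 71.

7

φ(71) = 71 − 1 = 70 = 2 · 5 · 7.
g is a primitive root iff g^(70/q) ≢ 1 (mod 71) for each prime q ∈ {2, 5, 7}.
g = 2: 2^35 ≡ 1 — hits 1, so not a primitive root.
g = 3: 3^35 ≡ 1 — hits 1, so not a primitive root.
g = 4: 4^35 ≡ 1 — hits 1, so not a primitive root.
g = 5: 5^35 ≡ 1 — hits 1, so not a primitive root.
g = 6: 6^35 ≡ 1 — hits 1, so not a primitive root.
g = 7: 7^35 ≡ 70; 7^14 ≡ 54; 7^10 ≡ 45 — none is 1, so 7 is a primitive root.
So 7 is the smallest generator of (Z/71Z)^×.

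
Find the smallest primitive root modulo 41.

6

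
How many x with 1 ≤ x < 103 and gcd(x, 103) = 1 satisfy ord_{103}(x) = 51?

32

φ(103) = 103 − 1 = 102 = 2 · 3 · 17.
(Z/103Z)^× is cyclic (|G| = 102); a cyclic group of order m has exactly φ(d) elements of each order d | m, and none otherwise.
51 = 3 · 17 divides 102, and φ(51) = 32.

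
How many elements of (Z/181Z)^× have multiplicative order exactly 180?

48

φ(181) = 181 − 1 = 180 = 2^2 · 3^2 · 5.
Since (Z/181Z)^× is cyclic of order 180, the number of elements of order d is φ(d) when d | 180 and 0 otherwise.
180 = 2^2 · 3^2 · 5 divides 180, and φ(180) = 48.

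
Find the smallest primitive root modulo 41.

φ(41) = 41 − 1 = 40 = 2^3 · 5.
g is a primitive root iff g^(40/q) ≢ 1 (mod 41) for each prime q ∈ {2, 5}.
g = 2: 2^20 ≡ 1 — hits 1, so not a primitive root.
g = 3: 3^20 ≡ 40; 3^8 ≡ 1 — hits 1, so not a primitive root.
g = 4: 4^20 ≡ 1 — hits 1, so not a primitive root.
g = 5: 5^20 ≡ 1 — hits 1, so not a primitive root.
g = 6: 6^20 ≡ 40; 6^8 ≡ 10 — none is 1, so 6 is a primitive root.
So 6 is the smallest generator of (Z/41Z)^×.

6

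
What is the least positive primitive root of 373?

φ(373) = 373 − 1 = 372 = 2^2 · 3 · 31.
Test candidates g = 2, 3, … against the prime factors q ∈ {2, 3, 31} of φ(373): g is a generator iff g^(372/q) ≢ 1 for every such q.
g = 2: 2^186 ≡ 372; 2^124 ≡ 284; 2^12 ≡ 366 — none is 1, so 2 is a primitive root.
Hence the least primitive root of 373 is 2.

2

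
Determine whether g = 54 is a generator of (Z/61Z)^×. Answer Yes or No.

Yes

φ(61) = 61 − 1 = 60 = 2^2 · 3 · 5.
Test 54^(60/q) mod 61 for each prime factor q of 60:
54^30 ≡ 60 (mod 61)  [q = 2: ≢ 1 ✓]
54^20 ≡ 47 (mod 61)  [q = 3: ≢ 1 ✓]
54^12 ≡ 34 (mod 61)  [q = 5: ≢ 1 ✓]
None equal 1, so ord_61(54) = 60: 54 is a primitive root.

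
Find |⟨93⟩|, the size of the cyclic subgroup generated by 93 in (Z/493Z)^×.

Since 93 ∈ (Z/493Z)^×, its order divides φ(493) = φ(17·29) = (17−1)·(29−1) = 16·28 = 448 = 2^6 · 7.
Divisors of 448: 1, 2, 4, 7, 8, 14, 16, 28, 32, 56, 64, 112, 224, 448.
Compute 93^d (mod 493) for the divisors d until we hit 1:
93^1 ≡ 93 (mod 493)
93^2 ≡ 268 (mod 493)
93^4 ≡ 339 (mod 493)
93^7 ≡ 202 (mod 493)
93^8 ≡ 52 (mod 493)
93^14 ≡ 378 (mod 493)
93^16 ≡ 239 (mod 493)
93^28 ≡ 407 (mod 493)
93^32 ≡ 426 (mod 493)
93^56 ≡ 1 (mod 493) ✓
Therefore the multiplicative order of 93 modulo 493 is 56.

56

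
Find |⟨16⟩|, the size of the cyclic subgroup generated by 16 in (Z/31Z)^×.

Since 16 ∈ (Z/31Z)^×, its order divides φ(31) = 31 − 1 = 30 = 2 · 3 · 5.
Divisors of 30: 1, 2, 3, 5, 6, 10, 15, 30.
Compute 16^d (mod 31) for the divisors d until we hit 1:
16^1 ≡ 16
16^2 ≡ 8
16^3 ≡ 4
16^5 ≡ 1
Therefore the multiplicative order of 16 modulo 31 is 5.

5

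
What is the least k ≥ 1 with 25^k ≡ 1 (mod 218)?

27

By Lagrange's theorem, ord_218(25) divides φ(218) = φ(2)·φ(109) = 1·108 = 108 = 2^2 · 3^3.
Divisors of 108: 1, 2, 3, 4, 6, 9, 12, 18, 27, 36, 54, 108.
Compute 25^d (mod 218) for the divisors d until we hit 1:
25^1 ≡ 25 (mod 218)
25^2 ≡ 189 (mod 218)
25^3 ≡ 147 (mod 218)
25^4 ≡ 187 (mod 218)
25^6 ≡ 27 (mod 218)
25^9 ≡ 45 (mod 218)
25^12 ≡ 75 (mod 218)
25^18 ≡ 63 (mod 218)
25^27 ≡ 1 (mod 218) ✓
The smallest such exponent is 27, so the order of 25 is 27.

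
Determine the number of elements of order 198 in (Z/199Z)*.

φ(199) = 199 − 1 = 198 = 2 · 3^2 · 11.
(Z/199Z)^× is cyclic (|G| = 198); a cyclic group of order m has exactly φ(d) elements of each order d | m, and none otherwise.
198 = 2 · 3^2 · 11 divides 198, and φ(198) = 60.

60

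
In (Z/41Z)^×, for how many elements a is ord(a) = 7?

0

φ(41) = 41 − 1 = 40 = 2^3 · 5.
(Z/41Z)^× is cyclic (|G| = 40); a cyclic group of order m has exactly φ(d) elements of each order d | m, and none otherwise.
7 does not divide 40, so no element of (Z/41Z)^× has order 7.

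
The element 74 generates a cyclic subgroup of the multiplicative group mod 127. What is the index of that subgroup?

2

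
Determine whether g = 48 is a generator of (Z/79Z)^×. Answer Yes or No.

Yes

φ(79) = 79 − 1 = 78 = 2 · 3 · 13.
An element g generates (Z/79Z)^× iff g^(78/q) ≢ 1 (mod 79) for each prime q ∈ {2, 3, 13}.
48^39 ≡ 78 (mod 79)  [q = 2: ≢ 1 ✓]
48^26 ≡ 55 (mod 79)  [q = 3: ≢ 1 ✓]
48^6 ≡ 64 (mod 79)  [q = 13: ≢ 1 ✓]
None equal 1, so ord_79(48) = 78: 48 is a primitive root.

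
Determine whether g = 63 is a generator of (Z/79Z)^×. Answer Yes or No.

Yes

φ(79) = 79 − 1 = 78 = 2 · 3 · 13.
It suffices to check that the order of 63 is not a proper divisor of 78: compute 63^(78/q) for q ∈ {2, 3, 13}.
63^39 ≡ 78 (mod 79)  [q = 2: ≢ 1 ✓]
63^26 ≡ 23 (mod 79)  [q = 3: ≢ 1 ✓]
63^6 ≡ 65 (mod 79)  [q = 13: ≢ 1 ✓]
Every test exponent gives a nontrivial residue, hence 63 generates the full group.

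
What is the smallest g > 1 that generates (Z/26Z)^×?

φ(26) = φ(2)·φ(13) = 1·12 = 12 = 2^2 · 3.
g is a primitive root iff g^(12/q) ≢ 1 (mod 26) for each prime q ∈ {2, 3}.
g = 2: gcd(2, 26) = 2 > 1, not a unit — skip.
g = 3: 3^6 ≡ 1 — hits 1, so not a primitive root.
g = 4: gcd(4, 26) = 2 > 1, not a unit — skip.
g = 5: 5^6 ≡ 25; 5^4 ≡ 1 — hits 1, so not a primitive root.
g = 6: gcd(6, 26) = 2 > 1, not a unit — skip.
g = 7: 7^6 ≡ 25; 7^4 ≡ 9 — none is 1, so 7 is a primitive root.
The smallest primitive root modulo 26 is 7.

7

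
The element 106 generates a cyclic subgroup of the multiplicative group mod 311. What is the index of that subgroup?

2

ord(106) | φ(311) = 311 − 1 = 310 = 2 · 5 · 31.
Divisors of 310: 1, 2, 5, 10, 31, 62, 155, 310.
Evaluate successive powers at the divisors of 310:
106^1 ≡ 106 (mod 311)
106^2 ≡ 40 (mod 311)
106^5 ≡ 105 (mod 311)
106^10 ≡ 140 (mod 311)
106^31 ≡ 6 (mod 311)
106^62 ≡ 36 (mod 311)
106^155 ≡ 1 (mod 311) ✓
Thus |⟨106⟩| = ord(106) = 155.
Index = |(Z/311Z)^×| / |⟨106⟩| = 310 / 155 = 2.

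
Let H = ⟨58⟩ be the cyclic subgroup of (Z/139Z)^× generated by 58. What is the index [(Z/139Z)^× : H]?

The order of 58 must divide φ(139) = 139 − 1 = 138 = 2 · 3 · 23.
Divisors of 138: 1, 2, 3, 6, 23, 46, 69, 138.
Test each divisor d:
58^1 ≡ 58 (mod 139)
58^2 ≡ 28 (mod 139)
58^3 ≡ 95 (mod 139)
58^6 ≡ 129 (mod 139)
58^23 ≡ 43 (mod 139)
58^46 ≡ 42 (mod 139)
58^69 ≡ 138 (mod 139)
58^138 ≡ 1 (mod 139) ✓
The order of 58 is 138, so the subgroup it generates has 138 elements.
[(Z/139Z)^× : ⟨58⟩] = 138/138 = 1.

1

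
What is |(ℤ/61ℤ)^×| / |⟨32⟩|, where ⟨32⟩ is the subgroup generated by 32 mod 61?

By Lagrange's theorem, ord_61(32) divides φ(61) = 61 − 1 = 60 = 2^2 · 3 · 5.
Divisors of 60: 1, 2, 3, 4, 5, 6, 10, 12, 15, 20, 30, 60.
Evaluate successive powers at the divisors of 60:
32^1 ≡ 32
32^2 ≡ 48
32^3 ≡ 11
32^4 ≡ 47
32^5 ≡ 40
32^6 ≡ 60
32^10 ≡ 14
32^12 ≡ 1
The order of 32 is 12, so the subgroup it generates has 12 elements.
The index is φ(61) / ord(32) = 60 / 12 = 5.

5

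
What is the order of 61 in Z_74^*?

36

Since 61 ∈ (Z/74Z)^×, its order divides φ(74) = φ(2)·φ(37) = 1·36 = 36 = 2^2 · 3^2.
Divisors of 36: 1, 2, 3, 4, 6, 9, 12, 18, 36.
Check 61^d mod 74 for each divisor in increasing order:
61^1 ≡ 61 (mod 74)
61^2 ≡ 21 (mod 74)
61^3 ≡ 23 (mod 74)
61^4 ≡ 71 (mod 74)
61^6 ≡ 11 (mod 74)
61^9 ≡ 31 (mod 74)
61^12 ≡ 47 (mod 74)
61^18 ≡ 73 (mod 74)
61^36 ≡ 1 (mod 74) ✓
Hence ord(61) = 36.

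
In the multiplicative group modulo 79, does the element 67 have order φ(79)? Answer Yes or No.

φ(79) = 79 − 1 = 78 = 2 · 3 · 13.
An element g generates (Z/79Z)^× iff g^(78/q) ≢ 1 (mod 79) for each prime q ∈ {2, 3, 13}.
67^39 ≡ 1 (mod 79)  [q = 2: ≡ 1 ✗]
67^26 ≡ 1 (mod 79)  [q = 3: ≡ 1 ✗]
67^6 ≡ 21 (mod 79)  [q = 13: ≢ 1 ✓]
The check at q = 2 fails, so 67 generates a proper subgroup.

No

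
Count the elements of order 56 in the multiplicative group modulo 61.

0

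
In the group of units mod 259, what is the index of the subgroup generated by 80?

ord(80) | φ(259) = φ(7·37) = (7−1)·(37−1) = 6·36 = 216 = 2^3 · 3^3.
Divisors of 216: 1, 2, 3, 4, 6, 8, 9, 12, 18, 24, 27, 36, 54, 72, 108, 216.
Evaluate successive powers at the divisors of 216:
80^1 ≡ 80
80^2 ≡ 184
80^3 ≡ 216
80^4 ≡ 186
80^6 ≡ 36
80^8 ≡ 149
80^9 ≡ 6
80^12 ≡ 1
Thus |⟨80⟩| = ord(80) = 12.
Index = |(Z/259Z)^×| / |⟨80⟩| = 216 / 12 = 18.

18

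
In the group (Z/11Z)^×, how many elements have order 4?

0

φ(11) = 11 − 1 = 10 = 2 · 5.
Since (Z/11Z)^× is cyclic of order 10, the number of elements of order d is φ(d) when d | 10 and 0 otherwise.
Here 10 is not a multiple of 4, so there are no elements of order 4.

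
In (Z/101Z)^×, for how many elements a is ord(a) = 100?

φ(101) = 101 − 1 = 100 = 2^2 · 5^2.
In a cyclic group of order 100, there are φ(d) elements of order d for each divisor d of 100, and zero for non-divisors.
100 = 2^2 · 5^2 divides 100, and φ(100) = 40.

40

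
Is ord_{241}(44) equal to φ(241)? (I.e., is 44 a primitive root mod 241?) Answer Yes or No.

No

φ(241) = 241 − 1 = 240 = 2^4 · 3 · 5.
44 is a primitive root mod 241 iff 44^(φ(241)/q) ≢ 1 for every prime q | φ(241), i.e. q ∈ {2, 3, 5}.
44^120 ≡ 240 (mod 241)  [q = 2: ≢ 1 ✓]
44^80 ≡ 1 (mod 241)  [q = 3: ≡ 1 ✗]
44^48 ≡ 1 (mod 241)  [q = 5: ≡ 1 ✗]
44^80 ≡ 1 shows ord(44) | 80, strictly less than φ(241); not a primitive root.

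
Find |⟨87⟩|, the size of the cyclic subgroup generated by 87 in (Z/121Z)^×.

22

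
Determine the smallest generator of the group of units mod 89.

φ(89) = 89 − 1 = 88 = 2^3 · 11.
Test candidates g = 2, 3, … against the prime factors q ∈ {2, 11} of φ(89): g is a generator iff g^(88/q) ≢ 1 for every such q.
g = 2: 2^44 ≡ 1 — hits 1, so not a primitive root.
g = 3: 3^44 ≡ 88; 3^8 ≡ 64 — none is 1, so 3 is a primitive root.
Hence the least primitive root of 89 is 3.

3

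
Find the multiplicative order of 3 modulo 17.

16

Since 3 ∈ (Z/17Z)^×, its order divides φ(17) = 17 − 1 = 16 = 2^4.
Divisors of 16: 1, 2, 4, 8, 16.
Compute 3^d (mod 17) for the divisors d until we hit 1:
3^1 ≡ 3 (mod 17)
3^2 ≡ 9 (mod 17)
3^4 ≡ 13 (mod 17)
3^8 ≡ 16 (mod 17)
3^16 ≡ 1 (mod 17) ✓
Hence ord(3) = 16.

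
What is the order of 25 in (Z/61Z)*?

15

By Lagrange's theorem, ord_61(25) divides φ(61) = 61 − 1 = 60 = 2^2 · 3 · 5.
Divisors of 60: 1, 2, 3, 4, 5, 6, 10, 12, 15, 20, 30, 60.
Compute 25^d (mod 61) for the divisors d until we hit 1:
25^1 ≡ 25
25^2 ≡ 15
25^3 ≡ 9
25^4 ≡ 42
25^5 ≡ 13
25^6 ≡ 20
25^10 ≡ 47
25^12 ≡ 34
25^15 ≡ 1
Therefore the multiplicative order of 25 modulo 61 is 15.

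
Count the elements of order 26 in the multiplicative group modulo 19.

φ(19) = 19 − 1 = 18 = 2 · 3^2.
(Z/19Z)^× is cyclic (|G| = 18); a cyclic group of order m has exactly φ(d) elements of each order d | m, and none otherwise.
Since 26 ∤ 18, the count is 0.

0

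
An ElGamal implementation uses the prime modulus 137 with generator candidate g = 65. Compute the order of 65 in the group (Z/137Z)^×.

ord(65) | φ(137) = 137 − 1 = 136 = 2^3 · 17.
Divisors of 136: 1, 2, 4, 8, 17, 34, 68, 136.
Test each divisor d:
65^1 ≡ 65 (mod 137)
65^2 ≡ 115 (mod 137)
65^4 ≡ 73 (mod 137)
65^8 ≡ 123 (mod 137)
65^17 ≡ 136 (mod 137)
65^34 ≡ 1 (mod 137) ✓
Hence ord(65) = 34.

34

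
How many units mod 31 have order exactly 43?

0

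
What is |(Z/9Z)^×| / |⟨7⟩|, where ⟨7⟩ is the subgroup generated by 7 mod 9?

ord(7) | φ(9) = φ(3^2) = 3·(3−1) = 6 = 2 · 3.
Divisors of 6: 1, 2, 3, 6.
Check 7^d mod 9 for each divisor in increasing order:
7^1 ≡ 7 (mod 9)
7^2 ≡ 4 (mod 9)
7^3 ≡ 1 (mod 9) ✓
Thus |⟨7⟩| = ord(7) = 3.
The index is φ(9) / ord(7) = 6 / 3 = 2.

2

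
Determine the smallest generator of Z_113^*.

3

φ(113) = 113 − 1 = 112 = 2^4 · 7.
g is a primitive root iff g^(112/q) ≢ 1 (mod 113) for each prime q ∈ {2, 7}.
g = 2: 2^56 ≡ 1 — hits 1, so not a primitive root.
g = 3: 3^56 ≡ 112; 3^16 ≡ 49 — none is 1, so 3 is a primitive root.
The smallest primitive root modulo 113 is 3.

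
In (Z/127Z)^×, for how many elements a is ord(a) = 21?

12

φ(127) = 127 − 1 = 126 = 2 · 3^2 · 7.
In a cyclic group of order 126, there are φ(d) elements of order d for each divisor d of 126, and zero for non-divisors.
21 = 3 · 7 divides 126, and φ(21) = 12.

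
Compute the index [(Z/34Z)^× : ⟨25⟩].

2

Since 25 ∈ (Z/34Z)^×, its order divides φ(34) = φ(2)·φ(17) = 1·16 = 16 = 2^4.
Divisors of 16: 1, 2, 4, 8, 16.
Evaluate successive powers at the divisors of 16:
25^1 ≡ 25
25^2 ≡ 13
25^4 ≡ 33
25^8 ≡ 1
So ord_34(25) = 8, hence |⟨25⟩| = 8.
Index = |(Z/34Z)^×| / |⟨25⟩| = 16 / 8 = 2.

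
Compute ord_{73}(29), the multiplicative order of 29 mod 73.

The order of 29 must divide φ(73) = 73 − 1 = 72 = 2^3 · 3^2.
Divisors of 72: 1, 2, 3, 4, 6, 8, 9, 12, 18, 24, 36, 72.
Check 29^d mod 73 for each divisor in increasing order:
29^1 ≡ 29
29^2 ≡ 38
29^3 ≡ 7
29^4 ≡ 57
29^6 ≡ 49
29^8 ≡ 37
29^9 ≡ 51
29^12 ≡ 65
29^18 ≡ 46
29^24 ≡ 64
29^36 ≡ 72
29^72 ≡ 1
Therefore the multiplicative order of 29 modulo 73 is 72.

72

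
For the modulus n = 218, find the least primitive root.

11

φ(218) = φ(2)·φ(109) = 1·108 = 108 = 2^2 · 3^3.
Test candidates g = 2, 3, … against the prime factors q ∈ {2, 3} of φ(218): g is a generator iff g^(108/q) ≢ 1 for every such q.
g = 2: gcd(2, 218) = 2 > 1, not a unit — skip.
g = 3: 3^54 ≡ 1 — hits 1, so not a primitive root.
g = 4: gcd(4, 218) = 2 > 1, not a unit — skip.
g = 5: 5^54 ≡ 1 — hits 1, so not a primitive root.
g = 6: gcd(6, 218) = 2 > 1, not a unit — skip.
g = 7: 7^54 ≡ 1 — hits 1, so not a primitive root.
g = 8: gcd(8, 218) = 2 > 1, not a unit — skip.
g = 9: 9^54 ≡ 1 — hits 1, so not a primitive root.
g = 10: gcd(10, 218) = 2 > 1, not a unit — skip.
g = 11: 11^54 ≡ 217; 11^36 ≡ 45 — none is 1, so 11 is a primitive root.
So 11 is the smallest generator of (Z/218Z)^×.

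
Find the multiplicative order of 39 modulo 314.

Since 39 ∈ (Z/314Z)^×, its order divides φ(314) = φ(2)·φ(157) = 1·156 = 156 = 2^2 · 3 · 13.
Divisors of 156: 1, 2, 3, 4, 6, 12, 13, 26, 39, 52, 78, 156.
Test each divisor d:
39^1 ≡ 39
39^2 ≡ 265
39^3 ≡ 287
39^4 ≡ 203
39^6 ≡ 101
39^12 ≡ 153
39^13 ≡ 1
So ord_314(39) = 13.

13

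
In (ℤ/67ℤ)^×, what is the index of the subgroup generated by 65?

2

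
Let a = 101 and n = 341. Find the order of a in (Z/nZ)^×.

10

By Lagrange's theorem, ord_341(101) divides φ(341) = φ(11·31) = (11−1)·(31−1) = 10·30 = 300 = 2^2 · 3 · 5^2.
Divisors of 300: 1, 2, 3, 4, 5, 6, 10, 12, 15, 20, 25, 30, 50, 60, 75, 100, 150, 300.
Compute 101^d (mod 341) for the divisors d until we hit 1:
101^1 ≡ 101
101^2 ≡ 312
101^3 ≡ 140
101^4 ≡ 159
101^5 ≡ 32
101^6 ≡ 163
101^10 ≡ 1
So ord_341(101) = 10.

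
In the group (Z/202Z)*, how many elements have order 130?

0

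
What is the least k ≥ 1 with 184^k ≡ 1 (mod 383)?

191

Since 184 ∈ (Z/383Z)^×, its order divides φ(383) = 383 − 1 = 382 = 2 · 191.
Divisors of 382: 1, 2, 191, 382.
Evaluate successive powers at the divisors of 382:
184^1 ≡ 184 (mod 383)
184^2 ≡ 152 (mod 383)
184^191 ≡ 1 (mod 383) ✓
The smallest such exponent is 191, so the order of 184 is 191.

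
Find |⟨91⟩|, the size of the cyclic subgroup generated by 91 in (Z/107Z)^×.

Since 91 ∈ (Z/107Z)^×, its order divides φ(107) = 107 − 1 = 106 = 2 · 53.
Divisors of 106: 1, 2, 53, 106.
Compute 91^d (mod 107) for the divisors d until we hit 1:
91^1 ≡ 91 (mod 107)
91^2 ≡ 42 (mod 107)
91^53 ≡ 106 (mod 107)
91^106 ≡ 1 (mod 107) ✓
The smallest such exponent is 106, so the order of 91 is 106.

106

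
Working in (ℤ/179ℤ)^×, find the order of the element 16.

89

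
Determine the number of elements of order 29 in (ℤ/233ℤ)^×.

28

φ(233) = 233 − 1 = 232 = 2^3 · 29.
Since (Z/233Z)^× is cyclic of order 232, the number of elements of order d is φ(d) when d | 232 and 0 otherwise.
29 | 232, and φ(29) = 29 − 1 = 28.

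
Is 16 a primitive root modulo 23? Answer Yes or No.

φ(23) = 23 − 1 = 22 = 2 · 11.
An element g generates (Z/23Z)^× iff g^(22/q) ≢ 1 (mod 23) for each prime q ∈ {2, 11}.
16^11 ≡ 1 (mod 23)  [q = 2: ≡ 1 ✗]
16^2 ≡ 3 (mod 23)  [q = 11: ≢ 1 ✓]
16^11 ≡ 1 shows ord(16) | 11, strictly less than φ(23); not a primitive root.

No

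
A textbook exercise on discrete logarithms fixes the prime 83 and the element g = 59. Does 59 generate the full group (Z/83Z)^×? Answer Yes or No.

φ(83) = 83 − 1 = 82 = 2 · 41.
It suffices to check that the order of 59 is not a proper divisor of 82: compute 59^(82/q) for q ∈ {2, 41}.
59^41 ≡ 1 (mod 83)  [q = 2: ≡ 1 ✗]
59^2 ≡ 78 (mod 83)  [q = 41: ≢ 1 ✓]
The check at q = 2 fails, so 59 generates a proper subgroup.

No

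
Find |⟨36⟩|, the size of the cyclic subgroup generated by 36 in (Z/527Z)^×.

24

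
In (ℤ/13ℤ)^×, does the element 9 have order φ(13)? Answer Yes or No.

No

φ(13) = 13 − 1 = 12 = 2^2 · 3.
Test 9^(12/q) mod 13 for each prime factor q of 12:
9^6 ≡ 1 (mod 13)  [q = 2: ≡ 1 ✗]
9^4 ≡ 9 (mod 13)  [q = 3: ≢ 1 ✓]
The check at q = 2 fails, so 9 generates a proper subgroup.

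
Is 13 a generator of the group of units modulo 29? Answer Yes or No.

No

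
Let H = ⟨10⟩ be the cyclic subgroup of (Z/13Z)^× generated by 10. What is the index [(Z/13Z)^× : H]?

2

Since 10 ∈ (Z/13Z)^×, its order divides φ(13) = 13 − 1 = 12 = 2^2 · 3.
Divisors of 12: 1, 2, 3, 4, 6, 12.
Evaluate successive powers at the divisors of 12:
10^1 ≡ 10 (mod 13)
10^2 ≡ 9 (mod 13)
10^3 ≡ 12 (mod 13)
10^4 ≡ 3 (mod 13)
10^6 ≡ 1 (mod 13) ✓
The order of 10 is 6, so the subgroup it generates has 6 elements.
[(Z/13Z)^× : ⟨10⟩] = 12/6 = 2.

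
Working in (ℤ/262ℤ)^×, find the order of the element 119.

ord(119) | φ(262) = φ(2)·φ(131) = 1·130 = 130 = 2 · 5 · 13.
Divisors of 130: 1, 2, 5, 10, 13, 26, 65, 130.
Test each divisor d:
119^1 ≡ 119 (mod 262)
119^2 ≡ 13 (mod 262)
119^5 ≡ 199 (mod 262)
119^10 ≡ 39 (mod 262)
119^13 ≡ 73 (mod 262)
119^26 ≡ 89 (mod 262)
119^65 ≡ 261 (mod 262)
119^130 ≡ 1 (mod 262) ✓
Hence ord(119) = 130.

130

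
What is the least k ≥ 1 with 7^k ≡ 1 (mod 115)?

44

Since 7 ∈ (Z/115Z)^×, its order divides φ(115) = φ(5·23) = (5−1)·(23−1) = 4·22 = 88 = 2^3 · 11.
Divisors of 88: 1, 2, 4, 8, 11, 22, 44, 88.
Test each divisor d:
7^1 ≡ 7 (mod 115)
7^2 ≡ 49 (mod 115)
7^4 ≡ 101 (mod 115)
7^8 ≡ 81 (mod 115)
7^11 ≡ 68 (mod 115)
7^22 ≡ 24 (mod 115)
7^44 ≡ 1 (mod 115) ✓
Hence ord(7) = 44.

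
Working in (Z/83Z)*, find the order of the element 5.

82

Since 5 ∈ (Z/83Z)^×, its order divides φ(83) = 83 − 1 = 82 = 2 · 41.
Divisors of 82: 1, 2, 41, 82.
Test each divisor d:
5^1 ≡ 5 (mod 83)
5^2 ≡ 25 (mod 83)
5^41 ≡ 82 (mod 83)
5^82 ≡ 1 (mod 83) ✓
The smallest such exponent is 82, so the order of 5 is 82.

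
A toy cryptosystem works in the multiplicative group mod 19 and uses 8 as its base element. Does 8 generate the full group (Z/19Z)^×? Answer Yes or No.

No

φ(19) = 19 − 1 = 18 = 2 · 3^2.
Test 8^(18/q) mod 19 for each prime factor q of 18:
8^9 ≡ 18 (mod 19)  [q = 2: ≢ 1 ✓]
8^6 ≡ 1 (mod 19)  [q = 3: ≡ 1 ✗]
8^6 ≡ 1 shows ord(8) | 6, strictly less than φ(19); not a primitive root.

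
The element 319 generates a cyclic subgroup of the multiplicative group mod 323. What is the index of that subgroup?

ord(319) | φ(323) = φ(17·19) = (17−1)·(19−1) = 16·18 = 288 = 2^5 · 3^2.
Divisors of 288: 1, 2, 3, 4, 6, 8, 9, 12, 16, 18, 24, 32, 36, 48, 72, 96, 144, 288.
Check 319^d mod 323 for each divisor in increasing order:
319^1 ≡ 319 (mod 323)
319^2 ≡ 16 (mod 323)
319^3 ≡ 259 (mod 323)
319^4 ≡ 256 (mod 323)
319^6 ≡ 220 (mod 323)
319^8 ≡ 290 (mod 323)
319^9 ≡ 132 (mod 323)
319^12 ≡ 273 (mod 323)
319^16 ≡ 120 (mod 323)
319^18 ≡ 305 (mod 323)
319^24 ≡ 239 (mod 323)
319^32 ≡ 188 (mod 323)
319^36 ≡ 1 (mod 323) ✓
So ord_323(319) = 36, hence |⟨319⟩| = 36.
[(Z/323Z)^× : ⟨319⟩] = 288/36 = 8.

8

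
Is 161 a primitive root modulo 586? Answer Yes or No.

φ(586) = φ(2)·φ(293) = 1·292 = 292 = 2^2 · 73.
Test 161^(292/q) mod 586 for each prime factor q of 292:
161^146 ≡ 1 (mod 586)  [q = 2: ≡ 1 ✗]
161^4 ≡ 17 (mod 586)  [q = 73: ≢ 1 ✓]
161^146 ≡ 1 shows ord(161) | 146, strictly less than φ(586); not a primitive root.

No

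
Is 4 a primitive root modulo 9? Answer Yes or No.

No

φ(9) = φ(3^2) = 3·(3−1) = 6 = 2 · 3.
It suffices to check that the order of 4 is not a proper divisor of 6: compute 4^(6/q) for q ∈ {2, 3}.
4^3 ≡ 1 (mod 9)  [q = 2: ≡ 1 ✗]
4^2 ≡ 7 (mod 9)  [q = 3: ≢ 1 ✓]
The check at q = 2 fails, so 4 generates a proper subgroup.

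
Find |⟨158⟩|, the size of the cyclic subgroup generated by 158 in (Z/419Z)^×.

418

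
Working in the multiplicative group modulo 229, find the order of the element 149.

By Lagrange's theorem, ord_229(149) divides φ(229) = 229 − 1 = 228 = 2^2 · 3 · 19.
Divisors of 228: 1, 2, 3, 4, 6, 12, 19, 38, 57, 76, 114, 228.
Compute 149^d (mod 229) for the divisors d until we hit 1:
149^1 ≡ 149 (mod 229)
149^2 ≡ 217 (mod 229)
149^3 ≡ 44 (mod 229)
149^4 ≡ 144 (mod 229)
149^6 ≡ 104 (mod 229)
149^12 ≡ 53 (mod 229)
149^19 ≡ 94 (mod 229)
149^38 ≡ 134 (mod 229)
149^57 ≡ 1 (mod 229) ✓
Hence ord(149) = 57.

57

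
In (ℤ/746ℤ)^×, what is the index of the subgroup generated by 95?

4

The order of 95 must divide φ(746) = φ(2)·φ(373) = 1·372 = 372 = 2^2 · 3 · 31.
Divisors of 372: 1, 2, 3, 4, 6, 12, 31, 62, 93, 124, 186, 372.
Evaluate successive powers at the divisors of 372:
95^1 ≡ 95
95^2 ≡ 73
95^3 ≡ 221
95^4 ≡ 107
95^6 ≡ 351
95^12 ≡ 111
95^31 ≡ 657
95^62 ≡ 461
95^93 ≡ 1
So ord_746(95) = 93, hence |⟨95⟩| = 93.
Index = |(Z/746Z)^×| / |⟨95⟩| = 372 / 93 = 4.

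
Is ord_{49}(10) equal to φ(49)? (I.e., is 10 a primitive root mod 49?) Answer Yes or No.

φ(49) = φ(7^2) = 7·(7−1) = 42 = 2 · 3 · 7.
It suffices to check that the order of 10 is not a proper divisor of 42: compute 10^(42/q) for q ∈ {2, 3, 7}.
10^21 ≡ 48 (mod 49)  [q = 2: ≢ 1 ✓]
10^14 ≡ 30 (mod 49)  [q = 3: ≢ 1 ✓]
10^6 ≡ 8 (mod 49)  [q = 7: ≢ 1 ✓]
Every test exponent gives a nontrivial residue, hence 10 generates the full group.

Yes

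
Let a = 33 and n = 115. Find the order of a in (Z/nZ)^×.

44

The order of 33 must divide φ(115) = φ(5·23) = (5−1)·(23−1) = 4·22 = 88 = 2^3 · 11.
Divisors of 88: 1, 2, 4, 8, 11, 22, 44, 88.
Check 33^d mod 115 for each divisor in increasing order:
33^1 ≡ 33 (mod 115)
33^2 ≡ 54 (mod 115)
33^4 ≡ 41 (mod 115)
33^8 ≡ 71 (mod 115)
33^11 ≡ 22 (mod 115)
33^22 ≡ 24 (mod 115)
33^44 ≡ 1 (mod 115) ✓
Hence ord(33) = 44.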